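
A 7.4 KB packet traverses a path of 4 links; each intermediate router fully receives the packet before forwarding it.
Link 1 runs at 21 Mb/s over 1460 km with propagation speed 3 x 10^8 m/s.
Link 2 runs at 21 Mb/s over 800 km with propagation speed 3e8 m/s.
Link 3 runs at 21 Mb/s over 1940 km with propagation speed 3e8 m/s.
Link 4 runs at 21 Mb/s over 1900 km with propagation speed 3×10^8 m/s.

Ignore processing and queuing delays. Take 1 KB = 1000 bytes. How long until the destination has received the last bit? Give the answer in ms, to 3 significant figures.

31.6 ms

L = 59200 bits.
Transmission delay per hop = L/R = 59200/21000000 = 2.81905 ms; 4 hops → 11.2762 ms.
Propagation delays (d/s per hop): 4.86667, 2.66667, 6.46667, 6.33333 ms; sum = 20.3333 ms.
End-to-end = 31.6 ms.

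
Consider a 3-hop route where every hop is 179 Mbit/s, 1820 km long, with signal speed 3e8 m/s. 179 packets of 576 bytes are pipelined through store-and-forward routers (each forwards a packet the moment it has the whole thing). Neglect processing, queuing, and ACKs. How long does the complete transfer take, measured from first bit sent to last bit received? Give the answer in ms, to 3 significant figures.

22.9 ms

Per-hop transmission t_tx = L/R = 4608/179000000 = 0.025743 ms.
Per-hop propagation t_prop = 1820000/300000000 = 6.06667 ms.
Pipeline fill: first packet needs 3·t_tx to clear all hops; remaining 178 packets each add one t_tx.
Total = (3+179-1)·t_tx + 3·t_prop = 181·0.025743 + 3·6.06667 = 22.9 ms.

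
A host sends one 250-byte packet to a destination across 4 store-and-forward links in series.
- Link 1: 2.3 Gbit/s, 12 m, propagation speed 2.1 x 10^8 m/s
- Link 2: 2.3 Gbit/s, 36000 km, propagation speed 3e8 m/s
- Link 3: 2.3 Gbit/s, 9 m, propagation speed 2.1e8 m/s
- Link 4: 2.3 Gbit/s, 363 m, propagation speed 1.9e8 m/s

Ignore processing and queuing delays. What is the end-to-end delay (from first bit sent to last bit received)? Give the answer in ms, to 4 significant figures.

120.0 ms

L = 250 × 8 = 2000 bits.
Transmission delay per hop = L/R = 2000/2300000000 = 0.000869565 ms; 4 hops → 0.00347826 ms.
Propagation delays (d/s per hop): 5.71429e-05, 120, 4.28571e-05, 0.00191053 ms; sum = 120.002 ms.
End-to-end = 120.0 ms.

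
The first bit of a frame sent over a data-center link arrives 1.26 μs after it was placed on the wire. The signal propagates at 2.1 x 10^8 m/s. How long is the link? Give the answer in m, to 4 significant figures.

264.6 m

d = s × t_prop = 210000000 × 1.26e-06 = 264.6 m.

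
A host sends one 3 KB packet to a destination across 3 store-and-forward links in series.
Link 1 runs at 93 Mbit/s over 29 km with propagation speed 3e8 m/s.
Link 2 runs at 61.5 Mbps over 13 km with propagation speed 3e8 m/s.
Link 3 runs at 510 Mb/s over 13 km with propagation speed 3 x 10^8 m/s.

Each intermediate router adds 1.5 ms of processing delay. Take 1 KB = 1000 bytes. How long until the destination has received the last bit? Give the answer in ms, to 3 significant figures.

L = 24000 bits.
Transmission delays (L/R per hop): 0.258065, 0.390244, 0.0470588 ms; sum = 0.695367 ms.
Propagation delays (d/s per hop): 0.0966667, 0.0433333, 0.0433333 ms; sum = 0.183333 ms.
Processing at 2 router(s): 2 × 1.5 ms = 3 ms.
End-to-end = 3.88 ms.

3.88 ms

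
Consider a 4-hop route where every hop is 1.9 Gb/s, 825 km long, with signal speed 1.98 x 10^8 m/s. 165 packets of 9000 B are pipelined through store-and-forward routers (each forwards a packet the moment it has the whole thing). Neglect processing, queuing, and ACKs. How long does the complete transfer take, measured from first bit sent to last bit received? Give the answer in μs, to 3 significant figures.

Per-hop transmission t_tx = L/R = 72000/1900000000 = 37.8947 μs.
Per-hop propagation t_prop = 825000/198000000 = 4166.67 μs.
Pipeline fill: first packet needs 4·t_tx to clear all hops; remaining 164 packets each add one t_tx.
Total = (4+165-1)·t_tx + 4·t_prop = 168·37.8947 + 4·4166.67 = 23000 μs.

23000 μs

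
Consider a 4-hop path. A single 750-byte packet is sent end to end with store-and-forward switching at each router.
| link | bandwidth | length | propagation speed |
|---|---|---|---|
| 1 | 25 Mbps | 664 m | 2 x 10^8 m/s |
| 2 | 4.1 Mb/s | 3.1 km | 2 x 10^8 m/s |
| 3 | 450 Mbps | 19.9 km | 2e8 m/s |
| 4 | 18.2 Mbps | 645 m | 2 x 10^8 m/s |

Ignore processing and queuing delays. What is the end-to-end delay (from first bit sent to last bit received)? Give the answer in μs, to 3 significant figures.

L = 750 × 8 = 6000 bits.
Transmission delays (L/R per hop): 240, 1463.41, 13.3333, 329.67 μs; sum = 2046.42 μs.
Propagation delays (d/s per hop): 3.32, 15.5, 99.5, 3.225 μs; sum = 121.545 μs.
End-to-end = 2170 μs.

2170 μs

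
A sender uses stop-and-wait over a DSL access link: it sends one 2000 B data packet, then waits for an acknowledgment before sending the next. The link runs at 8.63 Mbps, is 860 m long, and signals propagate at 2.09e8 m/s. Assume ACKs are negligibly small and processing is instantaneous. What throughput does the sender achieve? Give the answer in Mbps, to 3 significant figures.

t_tx = L/R = 16000/8630000 = 0.001854 s.
t_prop = 860/209000000 = 4.11483e-06 s; RTT = 8.22967e-06 s.
Cycle = t_tx + RTT = 0.00186223 s.
Throughput = L / cycle = 16000 / 0.00186223 = 8.59 Mbps.

8.59 Mbps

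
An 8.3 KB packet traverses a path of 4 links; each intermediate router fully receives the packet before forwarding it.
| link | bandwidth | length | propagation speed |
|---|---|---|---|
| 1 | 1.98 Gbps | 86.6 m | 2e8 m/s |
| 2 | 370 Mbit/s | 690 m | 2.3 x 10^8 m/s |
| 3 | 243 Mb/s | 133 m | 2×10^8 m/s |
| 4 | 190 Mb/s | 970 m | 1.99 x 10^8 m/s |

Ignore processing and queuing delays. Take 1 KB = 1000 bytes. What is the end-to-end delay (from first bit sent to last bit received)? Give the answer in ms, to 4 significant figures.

L = 66400 bits.
Transmission delays (L/R per hop): 0.0335354, 0.179459, 0.273251, 0.349474 ms; sum = 0.83572 ms.
Propagation delays (d/s per hop): 0.000433, 0.003, 0.000665, 0.00487437 ms; sum = 0.00897237 ms.
End-to-end = 0.8447 ms.

0.8447 ms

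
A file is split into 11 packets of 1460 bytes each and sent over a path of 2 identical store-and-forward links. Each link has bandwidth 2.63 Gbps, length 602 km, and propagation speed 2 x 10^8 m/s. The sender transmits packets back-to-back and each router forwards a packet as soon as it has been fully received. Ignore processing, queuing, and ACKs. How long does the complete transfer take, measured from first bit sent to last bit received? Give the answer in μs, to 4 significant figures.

Per-hop transmission t_tx = L/R = 11680/2630000000 = 4.44106 μs.
Per-hop propagation t_prop = 602000/200000000 = 3010 μs.
Pipeline fill: first packet needs 2·t_tx to clear all hops; remaining 10 packets each add one t_tx.
Total = (2+11-1)·t_tx + 2·t_prop = 12·4.44106 + 2·3010 = 6073 μs.

6073 μs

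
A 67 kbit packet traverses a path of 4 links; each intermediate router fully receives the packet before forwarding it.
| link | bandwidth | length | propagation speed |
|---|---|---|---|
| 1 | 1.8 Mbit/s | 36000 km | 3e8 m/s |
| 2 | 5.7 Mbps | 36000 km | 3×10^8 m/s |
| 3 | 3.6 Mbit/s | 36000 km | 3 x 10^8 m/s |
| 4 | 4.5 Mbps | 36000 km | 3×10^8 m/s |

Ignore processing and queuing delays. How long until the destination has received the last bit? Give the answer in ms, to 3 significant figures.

L = 67000 bits.
Transmission delays (L/R per hop): 37.2222, 11.7544, 18.6111, 14.8889 ms; sum = 82.4766 ms.
Propagation delays (d/s per hop): 120, 120, 120, 120 ms; sum = 480 ms.
End-to-end = 562 ms.

562 ms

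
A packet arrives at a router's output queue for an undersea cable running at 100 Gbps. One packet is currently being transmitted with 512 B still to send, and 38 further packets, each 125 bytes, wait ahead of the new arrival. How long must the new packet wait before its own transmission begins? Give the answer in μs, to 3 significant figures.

Each queued packet: L/R = 1000/100000000000 = 0.01 μs.
38 queued → 0.38 μs.
Plus remaining 4096 bits of current packet: 0.04096 μs.
Queuing delay = 0.421 μs.

0.421 μs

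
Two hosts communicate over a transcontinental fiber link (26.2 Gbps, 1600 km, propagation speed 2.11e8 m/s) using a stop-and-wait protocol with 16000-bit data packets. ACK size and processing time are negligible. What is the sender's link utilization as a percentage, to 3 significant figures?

t_tx = L/R = 16000/26200000000 = 6.10687e-07 s.
t_prop = 1600000/211000000 = 0.00758294 s; RTT = 0.0151659 s.
Cycle = t_tx + RTT = 0.0151665 s.
Utilization = t_tx / cycle = 6.10687e-07/0.0151665 = 0.00403 %.

0.00403 %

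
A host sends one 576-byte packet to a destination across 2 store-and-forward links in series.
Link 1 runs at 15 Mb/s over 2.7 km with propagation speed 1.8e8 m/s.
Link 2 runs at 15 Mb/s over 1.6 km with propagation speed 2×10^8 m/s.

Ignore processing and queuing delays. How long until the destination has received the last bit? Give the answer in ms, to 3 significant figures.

0.637 ms

L = 576 × 8 = 4608 bits.
Transmission delay per hop = L/R = 4608/15000000 = 0.3072 ms; 2 hops → 0.6144 ms.
Propagation delays (d/s per hop): 0.015, 0.008 ms; sum = 0.023 ms.
End-to-end = 0.637 ms.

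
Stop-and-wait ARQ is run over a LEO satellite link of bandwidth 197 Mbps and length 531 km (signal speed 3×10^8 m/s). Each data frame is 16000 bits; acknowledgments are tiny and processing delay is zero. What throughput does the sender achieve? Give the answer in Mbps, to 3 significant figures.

4.42 Mbps

t_tx = L/R = 16000/197000000 = 8.12183e-05 s.
t_prop = 531000/300000000 = 0.00177 s; RTT = 0.00354 s.
Cycle = t_tx + RTT = 0.00362122 s.
Throughput = L / cycle = 16000 / 0.00362122 = 4.42 Mbps.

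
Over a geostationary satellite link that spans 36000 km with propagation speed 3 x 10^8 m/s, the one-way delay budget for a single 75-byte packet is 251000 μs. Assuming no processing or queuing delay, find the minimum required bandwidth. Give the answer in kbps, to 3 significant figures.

L = 600 bits.
Propagation delay = 36000000 / 300000000 = 120000 μs.
Transmission budget = 251000 − 120000 = 131000 μs.
R ≥ L / t_tx = 600 bits / 0.131 s = 4.58 kbps.

4.58 kbps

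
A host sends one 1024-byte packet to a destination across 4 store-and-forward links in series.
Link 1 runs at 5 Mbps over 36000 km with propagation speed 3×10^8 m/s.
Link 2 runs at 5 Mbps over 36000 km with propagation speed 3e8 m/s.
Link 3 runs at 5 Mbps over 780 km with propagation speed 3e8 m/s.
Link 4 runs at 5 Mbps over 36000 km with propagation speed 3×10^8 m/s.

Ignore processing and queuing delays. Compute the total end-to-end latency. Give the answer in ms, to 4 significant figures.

369.2 ms

L = 1024 × 8 = 8192 bits.
Transmission delay per hop = L/R = 8192/5000000 = 1.6384 ms; 4 hops → 6.5536 ms.
Propagation delays (d/s per hop): 120, 120, 2.6, 120 ms; sum = 362.6 ms.
End-to-end = 369.2 ms.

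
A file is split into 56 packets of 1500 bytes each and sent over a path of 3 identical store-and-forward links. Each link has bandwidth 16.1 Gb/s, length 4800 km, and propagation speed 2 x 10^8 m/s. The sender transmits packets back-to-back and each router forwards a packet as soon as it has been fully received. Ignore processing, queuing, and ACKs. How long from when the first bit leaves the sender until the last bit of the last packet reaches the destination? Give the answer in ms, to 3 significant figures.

Per-hop transmission t_tx = L/R = 12000/1.61e+10 = 0.000745342 ms.
Per-hop propagation t_prop = 4800000/200000000 = 24 ms.
Pipeline fill: first packet needs 3·t_tx to clear all hops; remaining 55 packets each add one t_tx.
Total = (3+56-1)·t_tx + 3·t_prop = 58·0.000745342 + 3·24 = 72.0 ms.

72.0 ms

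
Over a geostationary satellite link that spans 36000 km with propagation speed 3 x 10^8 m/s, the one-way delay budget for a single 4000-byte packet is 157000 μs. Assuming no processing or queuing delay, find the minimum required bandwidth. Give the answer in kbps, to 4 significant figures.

864.9 kbps

L = 32000 bits.
Propagation delay = 36000000 / 300000000 = 120000 μs.
Transmission budget = 157000 − 120000 = 37000 μs.
R ≥ L / t_tx = 32000 bits / 0.037 s = 864.9 kbps.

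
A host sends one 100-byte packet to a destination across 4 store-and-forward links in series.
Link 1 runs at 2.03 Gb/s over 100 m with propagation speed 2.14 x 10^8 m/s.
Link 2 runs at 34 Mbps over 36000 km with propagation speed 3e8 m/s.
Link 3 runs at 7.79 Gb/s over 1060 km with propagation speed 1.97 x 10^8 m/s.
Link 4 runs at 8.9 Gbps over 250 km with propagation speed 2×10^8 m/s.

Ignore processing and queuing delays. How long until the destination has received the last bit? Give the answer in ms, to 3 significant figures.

L = 100 × 8 = 800 bits.
Transmission delays (L/R per hop): 0.000394089, 0.0235294, 0.000102696, 8.98876e-05 ms; sum = 0.0241161 ms.
Propagation delays (d/s per hop): 0.00046729, 120, 5.38071, 1.25 ms; sum = 126.631 ms.
End-to-end = 127 ms.

127 ms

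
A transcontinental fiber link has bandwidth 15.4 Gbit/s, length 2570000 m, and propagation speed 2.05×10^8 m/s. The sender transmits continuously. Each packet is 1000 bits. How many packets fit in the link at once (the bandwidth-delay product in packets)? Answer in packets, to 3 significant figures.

193000 packets

Propagation delay = 2570000 / 2.05e+08 = 0.0125366 s.
BDP = R × t_prop = 15400000000 × 0.0125366 = 193063000 bits.
In packets of 1000 bits: 193000 packets.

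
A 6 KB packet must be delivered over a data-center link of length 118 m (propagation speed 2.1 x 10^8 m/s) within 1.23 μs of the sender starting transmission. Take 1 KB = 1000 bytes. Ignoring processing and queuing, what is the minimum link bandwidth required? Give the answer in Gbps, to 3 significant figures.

L = 48000 bits.
Propagation delay = 118 / 210000000 = 0.561905 μs.
Transmission budget = 1.23 − 0.561905 = 0.668095 μs.
R ≥ L / t_tx = 48000 bits / 6.68095e-07 s = 71.8 Gbps.

71.8 Gbps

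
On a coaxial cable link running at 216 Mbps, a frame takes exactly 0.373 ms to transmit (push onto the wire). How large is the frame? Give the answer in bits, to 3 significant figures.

80600 bits

L = R × t_tx = 216000000 b/s × 0.000373 s = 80568 bits.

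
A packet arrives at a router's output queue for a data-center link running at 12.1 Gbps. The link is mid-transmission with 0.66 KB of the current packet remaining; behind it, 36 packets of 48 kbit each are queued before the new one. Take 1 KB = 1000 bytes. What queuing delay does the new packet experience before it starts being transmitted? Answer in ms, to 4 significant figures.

Each queued packet: L/R = 48000/12100000000 = 0.00396694 ms.
36 queued → 0.14281 ms.
Plus remaining 5280 bits of current packet: 0.000436364 ms.
Queuing delay = 0.1432 ms.

0.1432 ms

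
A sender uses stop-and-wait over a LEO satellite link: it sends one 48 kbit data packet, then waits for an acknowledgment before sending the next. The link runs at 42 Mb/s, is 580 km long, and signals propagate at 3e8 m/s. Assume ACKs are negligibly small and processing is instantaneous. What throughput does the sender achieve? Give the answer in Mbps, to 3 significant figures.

t_tx = L/R = 48000/42000000 = 0.00114286 s.
t_prop = 580000/300000000 = 0.00193333 s; RTT = 0.00386667 s.
Cycle = t_tx + RTT = 0.00500952 s.
Throughput = L / cycle = 48000 / 0.00500952 = 9.58 Mbps.

9.58 Mbps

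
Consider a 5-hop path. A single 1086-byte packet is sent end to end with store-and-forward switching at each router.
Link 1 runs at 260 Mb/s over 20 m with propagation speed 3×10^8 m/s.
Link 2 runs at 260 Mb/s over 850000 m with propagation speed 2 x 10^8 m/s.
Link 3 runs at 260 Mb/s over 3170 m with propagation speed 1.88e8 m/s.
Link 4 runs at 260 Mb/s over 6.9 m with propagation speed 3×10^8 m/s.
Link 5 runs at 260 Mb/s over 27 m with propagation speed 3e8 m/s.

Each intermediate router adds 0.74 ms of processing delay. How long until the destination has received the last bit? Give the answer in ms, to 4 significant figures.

L = 1086 × 8 = 8688 bits.
Transmission delay per hop = L/R = 8688/260000000 = 0.0334154 ms; 5 hops → 0.167077 ms.
Propagation delays (d/s per hop): 6.66667e-05, 4.25, 0.0168617, 2.3e-05, 9e-05 ms; sum = 4.26704 ms.
Processing at 4 router(s): 4 × 0.74 ms = 2.96 ms.
End-to-end = 7.394 ms.

7.394 ms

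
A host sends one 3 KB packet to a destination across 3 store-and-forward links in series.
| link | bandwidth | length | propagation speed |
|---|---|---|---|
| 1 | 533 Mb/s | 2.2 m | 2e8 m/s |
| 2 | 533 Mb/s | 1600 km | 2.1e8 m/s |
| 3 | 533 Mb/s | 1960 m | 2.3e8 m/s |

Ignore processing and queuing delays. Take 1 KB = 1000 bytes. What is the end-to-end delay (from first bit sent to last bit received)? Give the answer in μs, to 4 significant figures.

7763 μs

L = 24000 bits.
Transmission delay per hop = L/R = 24000/533000000 = 45.0281 μs; 3 hops → 135.084 μs.
Propagation delays (d/s per hop): 0.011, 7619.05, 8.52174 μs; sum = 7627.58 μs.
End-to-end = 7763 μs.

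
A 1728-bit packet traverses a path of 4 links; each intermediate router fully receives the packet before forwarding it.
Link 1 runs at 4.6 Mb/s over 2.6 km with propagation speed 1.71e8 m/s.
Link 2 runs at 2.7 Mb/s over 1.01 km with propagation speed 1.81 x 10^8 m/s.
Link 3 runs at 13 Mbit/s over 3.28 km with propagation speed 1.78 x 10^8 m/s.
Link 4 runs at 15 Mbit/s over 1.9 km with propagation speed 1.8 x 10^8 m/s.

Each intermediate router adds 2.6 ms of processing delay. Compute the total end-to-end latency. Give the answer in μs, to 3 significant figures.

Transmission delays (L/R per hop): 375.652, 640, 132.923, 115.2 μs; sum = 1263.78 μs.
Propagation delays (d/s per hop): 15.2047, 5.58011, 18.427, 10.5556 μs; sum = 49.7673 μs.
Processing at 3 router(s): 3 × 2.6 ms = 7800 μs.
End-to-end = 9110 μs.

9110 μs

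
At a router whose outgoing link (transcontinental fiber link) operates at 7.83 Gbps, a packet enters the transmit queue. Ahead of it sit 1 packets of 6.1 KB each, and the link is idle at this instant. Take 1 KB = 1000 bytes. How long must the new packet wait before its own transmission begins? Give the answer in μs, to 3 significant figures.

6.23 μs

Each queued packet: L/R = 48800/7830000000 = 6.23244 μs.
1 queued → 6.23244 μs.
Queuing delay = 6.23 μs.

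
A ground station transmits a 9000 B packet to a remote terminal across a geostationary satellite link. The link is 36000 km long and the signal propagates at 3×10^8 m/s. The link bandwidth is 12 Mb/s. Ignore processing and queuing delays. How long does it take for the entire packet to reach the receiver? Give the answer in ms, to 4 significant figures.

L = 9000 × 8 = 72000 bits.
Transmission delay = L/R = 72000 / 12000000 = 6 ms.
Propagation delay = d/s = 36000000 m / 300000000 m/s = 120 ms.
Total = 126.0 ms.

126.0 ms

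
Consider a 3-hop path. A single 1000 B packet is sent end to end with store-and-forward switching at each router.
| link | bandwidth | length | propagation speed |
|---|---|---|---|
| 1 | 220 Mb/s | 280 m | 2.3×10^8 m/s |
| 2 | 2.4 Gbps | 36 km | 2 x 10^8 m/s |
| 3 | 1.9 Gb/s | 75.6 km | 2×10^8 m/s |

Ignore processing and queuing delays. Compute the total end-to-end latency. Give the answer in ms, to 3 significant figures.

L = 1000 × 8 = 8000 bits.
Transmission delays (L/R per hop): 0.0363636, 0.00333333, 0.00421053 ms; sum = 0.0439075 ms.
Propagation delays (d/s per hop): 0.00121739, 0.18, 0.378 ms; sum = 0.559217 ms.
End-to-end = 0.603 ms.

0.603 ms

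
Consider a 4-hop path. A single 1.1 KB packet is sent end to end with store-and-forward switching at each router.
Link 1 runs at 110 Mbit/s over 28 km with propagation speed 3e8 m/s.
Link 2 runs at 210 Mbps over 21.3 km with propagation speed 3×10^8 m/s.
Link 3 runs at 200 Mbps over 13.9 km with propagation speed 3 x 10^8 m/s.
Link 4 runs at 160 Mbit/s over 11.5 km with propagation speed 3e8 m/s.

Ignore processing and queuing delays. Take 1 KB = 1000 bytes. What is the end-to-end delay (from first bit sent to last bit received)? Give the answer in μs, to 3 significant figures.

L = 8800 bits.
Transmission delays (L/R per hop): 80, 41.9048, 44, 55 μs; sum = 220.905 μs.
Propagation delays (d/s per hop): 93.3333, 71, 46.3333, 38.3333 μs; sum = 249 μs.
End-to-end = 470 μs.

470 μs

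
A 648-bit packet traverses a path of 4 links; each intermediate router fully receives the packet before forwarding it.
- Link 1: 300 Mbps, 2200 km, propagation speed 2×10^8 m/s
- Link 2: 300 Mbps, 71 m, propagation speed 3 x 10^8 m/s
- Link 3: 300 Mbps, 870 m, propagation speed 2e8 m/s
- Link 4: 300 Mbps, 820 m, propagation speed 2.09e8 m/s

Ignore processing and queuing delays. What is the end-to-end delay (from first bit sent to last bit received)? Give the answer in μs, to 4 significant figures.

11020 μs

Transmission delay per hop = L/R = 648/300000000 = 2.16 μs; 4 hops → 8.64 μs.
Propagation delays (d/s per hop): 11000, 0.236667, 4.35, 3.92344 μs; sum = 11008.5 μs.
End-to-end = 11020 μs.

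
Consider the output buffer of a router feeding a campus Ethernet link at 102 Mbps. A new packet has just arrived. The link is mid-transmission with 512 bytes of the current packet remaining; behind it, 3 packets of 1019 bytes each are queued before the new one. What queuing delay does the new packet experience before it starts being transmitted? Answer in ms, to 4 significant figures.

Each queued packet: L/R = 8152/102000000 = 0.0799216 ms.
3 queued → 0.239765 ms.
Plus remaining 4096 bits of current packet: 0.0401569 ms.
Queuing delay = 0.2799 ms.

0.2799 ms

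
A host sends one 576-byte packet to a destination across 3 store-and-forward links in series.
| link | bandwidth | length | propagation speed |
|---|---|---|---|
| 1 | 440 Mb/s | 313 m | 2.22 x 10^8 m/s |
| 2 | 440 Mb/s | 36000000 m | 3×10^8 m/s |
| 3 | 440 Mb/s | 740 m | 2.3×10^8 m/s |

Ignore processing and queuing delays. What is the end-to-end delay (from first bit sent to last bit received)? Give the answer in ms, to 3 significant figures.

120 ms

L = 576 × 8 = 4608 bits.
Transmission delay per hop = L/R = 4608/440000000 = 0.0104727 ms; 3 hops → 0.0314182 ms.
Propagation delays (d/s per hop): 0.00140991, 120, 0.00321739 ms; sum = 120.005 ms.
End-to-end = 120 ms.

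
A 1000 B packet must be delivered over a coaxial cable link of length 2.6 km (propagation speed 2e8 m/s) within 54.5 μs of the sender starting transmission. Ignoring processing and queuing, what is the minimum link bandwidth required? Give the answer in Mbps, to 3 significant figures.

L = 8000 bits.
Propagation delay = 2600 / 200000000 = 13 μs.
Transmission budget = 54.5 − 13 = 41.5 μs.
R ≥ L / t_tx = 8000 bits / 4.15e-05 s = 193 Mbps.

193 Mbps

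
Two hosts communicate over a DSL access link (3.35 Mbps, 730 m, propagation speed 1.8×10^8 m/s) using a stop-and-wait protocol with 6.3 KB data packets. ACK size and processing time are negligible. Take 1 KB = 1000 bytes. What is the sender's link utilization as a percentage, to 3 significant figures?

99.9 %

t_tx = L/R = 50400/3350000 = 0.0150448 s.
t_prop = 730/180000000 = 4.05556e-06 s; RTT = 8.11111e-06 s.
Cycle = t_tx + RTT = 0.0150529 s.
Utilization = t_tx / cycle = 0.0150448/0.0150529 = 99.9 %.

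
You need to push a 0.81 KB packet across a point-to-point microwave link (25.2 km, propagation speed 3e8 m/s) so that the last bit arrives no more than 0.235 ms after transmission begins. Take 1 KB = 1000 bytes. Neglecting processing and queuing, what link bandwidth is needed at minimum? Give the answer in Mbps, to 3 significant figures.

L = 6480 bits.
Propagation delay = 25200 / 300000000 = 0.084 ms.
Transmission budget = 0.235 − 0.084 = 0.151 ms.
R ≥ L / t_tx = 6480 bits / 0.000151 s = 42.9 Mbps.

42.9 Mbps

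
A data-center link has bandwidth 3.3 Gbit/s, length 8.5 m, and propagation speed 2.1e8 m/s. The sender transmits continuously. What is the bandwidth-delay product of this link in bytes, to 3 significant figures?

16.7 bytes

Propagation delay = 8.5 / 210000000 = 4.04762e-08 s.
BDP = R × t_prop = 3300000000 × 4.04762e-08 = 133.571 bits.
In bytes: 133.571/8 = 16.7 bytes.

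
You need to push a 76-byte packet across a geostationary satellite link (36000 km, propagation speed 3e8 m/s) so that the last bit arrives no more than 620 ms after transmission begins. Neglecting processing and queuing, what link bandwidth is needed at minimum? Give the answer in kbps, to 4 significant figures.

L = 608 bits.
Propagation delay = 36000000 / 300000000 = 120 ms.
Transmission budget = 620 − 120 = 500 ms.
R ≥ L / t_tx = 608 bits / 0.5 s = 1.216 kbps.

1.216 kbps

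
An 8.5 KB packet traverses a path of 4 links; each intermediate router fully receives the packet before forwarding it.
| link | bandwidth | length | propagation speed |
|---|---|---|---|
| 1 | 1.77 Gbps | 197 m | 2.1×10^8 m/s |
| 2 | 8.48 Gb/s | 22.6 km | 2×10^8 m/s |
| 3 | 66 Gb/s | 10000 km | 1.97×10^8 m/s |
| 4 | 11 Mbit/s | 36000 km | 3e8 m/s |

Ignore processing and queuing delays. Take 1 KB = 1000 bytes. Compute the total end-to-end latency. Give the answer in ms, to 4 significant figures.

L = 68000 bits.
Transmission delays (L/R per hop): 0.0384181, 0.00801887, 0.0010303, 6.18182 ms; sum = 6.22929 ms.
Propagation delays (d/s per hop): 0.000938095, 0.113, 50.7614, 120 ms; sum = 170.875 ms.
End-to-end = 177.1 ms.

177.1 ms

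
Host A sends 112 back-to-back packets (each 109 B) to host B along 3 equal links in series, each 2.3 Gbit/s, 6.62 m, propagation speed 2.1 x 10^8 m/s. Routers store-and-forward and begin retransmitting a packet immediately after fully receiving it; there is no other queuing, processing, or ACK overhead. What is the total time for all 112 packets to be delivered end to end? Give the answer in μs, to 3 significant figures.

43.3 μs

Per-hop transmission t_tx = L/R = 872/2300000000 = 0.37913 μs.
Per-hop propagation t_prop = 6.62/210000000 = 0.0315238 μs.
Pipeline fill: first packet needs 3·t_tx to clear all hops; remaining 111 packets each add one t_tx.
Total = (3+112-1)·t_tx + 3·t_prop = 114·0.37913 + 3·0.0315238 = 43.3 μs.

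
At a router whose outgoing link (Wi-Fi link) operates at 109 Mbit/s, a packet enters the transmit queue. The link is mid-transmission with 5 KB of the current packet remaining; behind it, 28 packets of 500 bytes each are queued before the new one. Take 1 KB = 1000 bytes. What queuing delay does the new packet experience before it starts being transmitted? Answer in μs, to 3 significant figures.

Each queued packet: L/R = 4000/109000000 = 36.6972 μs.
28 queued → 1027.52 μs.
Plus remaining 40000 bits of current packet: 366.972 μs.
Queuing delay = 1390 μs.

1390 μs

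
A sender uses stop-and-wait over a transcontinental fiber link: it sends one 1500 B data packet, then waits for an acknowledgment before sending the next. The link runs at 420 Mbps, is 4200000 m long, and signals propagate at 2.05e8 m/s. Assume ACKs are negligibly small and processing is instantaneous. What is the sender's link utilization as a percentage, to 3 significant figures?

t_tx = L/R = 12000/420000000 = 2.85714e-05 s.
t_prop = 4200000/2.05e+08 = 0.0204878 s; RTT = 0.0409756 s.
Cycle = t_tx + RTT = 0.0410042 s.
Utilization = t_tx / cycle = 2.85714e-05/0.0410042 = 0.0697 %.

0.0697 %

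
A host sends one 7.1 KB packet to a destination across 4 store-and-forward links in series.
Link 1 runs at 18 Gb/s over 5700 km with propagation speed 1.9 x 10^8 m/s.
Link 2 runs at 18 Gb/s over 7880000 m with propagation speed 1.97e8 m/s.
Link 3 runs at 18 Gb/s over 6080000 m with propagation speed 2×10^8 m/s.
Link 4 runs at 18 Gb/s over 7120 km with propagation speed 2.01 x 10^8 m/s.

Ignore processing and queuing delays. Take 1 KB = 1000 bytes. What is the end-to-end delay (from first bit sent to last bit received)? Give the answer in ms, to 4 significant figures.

135.8 ms

L = 56800 bits.
Transmission delay per hop = L/R = 56800/18000000000 = 0.00315556 ms; 4 hops → 0.0126222 ms.
Propagation delays (d/s per hop): 30, 40, 30.4, 35.4229 ms; sum = 135.823 ms.
End-to-end = 135.8 ms.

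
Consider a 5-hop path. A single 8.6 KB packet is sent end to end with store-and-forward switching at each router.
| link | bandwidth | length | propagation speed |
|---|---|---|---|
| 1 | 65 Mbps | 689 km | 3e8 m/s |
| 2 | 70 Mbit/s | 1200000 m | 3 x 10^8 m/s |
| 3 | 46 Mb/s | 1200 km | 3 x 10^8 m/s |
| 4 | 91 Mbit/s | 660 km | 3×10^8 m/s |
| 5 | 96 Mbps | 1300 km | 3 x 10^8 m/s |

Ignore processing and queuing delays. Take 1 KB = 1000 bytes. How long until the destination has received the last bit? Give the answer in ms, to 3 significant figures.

L = 68800 bits.
Transmission delays (L/R per hop): 1.05846, 0.982857, 1.49565, 0.756044, 0.716667 ms; sum = 5.00968 ms.
Propagation delays (d/s per hop): 2.29667, 4, 4, 2.2, 4.33333 ms; sum = 16.83 ms.
End-to-end = 21.8 ms.

21.8 ms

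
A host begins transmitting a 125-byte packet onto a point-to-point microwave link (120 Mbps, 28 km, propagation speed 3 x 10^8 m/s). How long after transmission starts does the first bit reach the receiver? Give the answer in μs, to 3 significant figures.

First bit experiences only propagation delay: d/s = 28000/300000000 = 93.3 μs.

93.3 μs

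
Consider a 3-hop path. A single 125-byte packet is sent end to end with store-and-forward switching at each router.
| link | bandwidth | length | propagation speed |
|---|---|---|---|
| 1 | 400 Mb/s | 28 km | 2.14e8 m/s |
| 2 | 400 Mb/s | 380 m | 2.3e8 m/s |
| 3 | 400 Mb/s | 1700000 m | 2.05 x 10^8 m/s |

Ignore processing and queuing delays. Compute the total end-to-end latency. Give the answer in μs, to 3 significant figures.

8430 μs

L = 125 × 8 = 1000 bits.
Transmission delay per hop = L/R = 1000/400000000 = 2.5 μs; 3 hops → 7.5 μs.
Propagation delays (d/s per hop): 130.841, 1.65217, 8292.68 μs; sum = 8425.18 μs.
End-to-end = 8430 μs.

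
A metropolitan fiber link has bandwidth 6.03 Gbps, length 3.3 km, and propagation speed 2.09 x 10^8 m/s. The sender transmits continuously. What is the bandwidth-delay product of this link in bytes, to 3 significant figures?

11900 bytes

Propagation delay = 3300 / 209000000 = 1.57895e-05 s.
BDP = R × t_prop = 6030000000 × 1.57895e-05 = 95210.5 bits.
In bytes: 95210.5/8 = 11900 bytes.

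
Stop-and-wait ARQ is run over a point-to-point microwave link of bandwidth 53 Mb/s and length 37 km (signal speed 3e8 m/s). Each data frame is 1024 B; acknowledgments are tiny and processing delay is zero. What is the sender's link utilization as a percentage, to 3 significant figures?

38.5 %

t_tx = L/R = 8192/53000000 = 0.000154566 s.
t_prop = 37000/300000000 = 0.000123333 s; RTT = 0.000246667 s.
Cycle = t_tx + RTT = 0.000401233 s.
Utilization = t_tx / cycle = 0.000154566/0.000401233 = 38.5 %.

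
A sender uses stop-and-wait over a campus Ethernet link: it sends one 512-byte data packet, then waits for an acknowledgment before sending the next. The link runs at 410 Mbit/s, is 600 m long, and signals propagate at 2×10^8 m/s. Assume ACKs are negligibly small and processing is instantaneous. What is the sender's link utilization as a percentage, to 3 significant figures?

t_tx = L/R = 4096/410000000 = 9.99024e-06 s.
t_prop = 600/200000000 = 3e-06 s; RTT = 6e-06 s.
Cycle = t_tx + RTT = 1.59902e-05 s.
Utilization = t_tx / cycle = 9.99024e-06/1.59902e-05 = 62.5 %.

62.5 %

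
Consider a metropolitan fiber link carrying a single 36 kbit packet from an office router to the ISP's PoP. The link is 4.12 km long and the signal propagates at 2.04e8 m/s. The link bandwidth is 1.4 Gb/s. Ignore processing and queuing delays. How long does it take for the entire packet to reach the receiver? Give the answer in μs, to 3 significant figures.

L = 36000 bits.
Transmission delay = L/R = 36000 / 1400000000 = 25.7143 μs.
Propagation delay = d/s = 4120 m / 204000000 m/s = 20.1961 μs.
Total = 45.9 μs.

45.9 μs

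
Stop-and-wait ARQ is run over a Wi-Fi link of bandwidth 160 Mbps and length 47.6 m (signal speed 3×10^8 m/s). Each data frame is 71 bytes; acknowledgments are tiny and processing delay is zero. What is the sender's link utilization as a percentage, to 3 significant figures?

t_tx = L/R = 568/160000000 = 3.55e-06 s.
t_prop = 47.6/300000000 = 1.58667e-07 s; RTT = 3.17333e-07 s.
Cycle = t_tx + RTT = 3.86733e-06 s.
Utilization = t_tx / cycle = 3.55e-06/3.86733e-06 = 91.8 %.

91.8 %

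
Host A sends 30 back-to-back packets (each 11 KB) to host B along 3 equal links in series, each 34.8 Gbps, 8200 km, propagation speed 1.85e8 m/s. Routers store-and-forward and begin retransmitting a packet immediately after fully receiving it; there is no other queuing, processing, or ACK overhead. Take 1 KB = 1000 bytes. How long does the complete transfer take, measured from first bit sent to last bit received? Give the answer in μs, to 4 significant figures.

133100 μs

Per-hop transmission t_tx = L/R = 88000/34800000000 = 2.52874 μs.
Per-hop propagation t_prop = 8200000/185000000 = 44324.3 μs.
Pipeline fill: first packet needs 3·t_tx to clear all hops; remaining 29 packets each add one t_tx.
Total = (3+30-1)·t_tx + 3·t_prop = 32·2.52874 + 3·44324.3 = 133100 μs.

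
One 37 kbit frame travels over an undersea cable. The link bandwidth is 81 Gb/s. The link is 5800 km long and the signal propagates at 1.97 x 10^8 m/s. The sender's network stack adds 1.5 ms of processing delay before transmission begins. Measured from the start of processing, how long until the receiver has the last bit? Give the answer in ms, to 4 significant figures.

L = 37000 bits.
Transmission delay = L/R = 37000 / 81000000000 = 0.00045679 ms.
Propagation delay = d/s = 5800000 m / 197000000 m/s = 29.4416 ms.
Plus processing delay 1.5 ms = 1.5 ms.
Total = 30.94 ms.

30.94 ms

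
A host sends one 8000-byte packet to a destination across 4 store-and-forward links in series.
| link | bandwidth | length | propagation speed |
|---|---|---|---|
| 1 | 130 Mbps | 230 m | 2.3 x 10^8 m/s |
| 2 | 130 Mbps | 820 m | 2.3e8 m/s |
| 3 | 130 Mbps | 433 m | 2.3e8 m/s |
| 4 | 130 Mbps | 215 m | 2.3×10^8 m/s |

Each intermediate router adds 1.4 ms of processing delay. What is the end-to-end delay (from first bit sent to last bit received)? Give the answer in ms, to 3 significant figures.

6.18 ms

L = 8000 × 8 = 64000 bits.
Transmission delay per hop = L/R = 64000/130000000 = 0.492308 ms; 4 hops → 1.96923 ms.
Propagation delays (d/s per hop): 0.001, 0.00356522, 0.00188261, 0.000934783 ms; sum = 0.00738261 ms.
Processing at 3 router(s): 3 × 1.4 ms = 4.2 ms.
End-to-end = 6.18 ms.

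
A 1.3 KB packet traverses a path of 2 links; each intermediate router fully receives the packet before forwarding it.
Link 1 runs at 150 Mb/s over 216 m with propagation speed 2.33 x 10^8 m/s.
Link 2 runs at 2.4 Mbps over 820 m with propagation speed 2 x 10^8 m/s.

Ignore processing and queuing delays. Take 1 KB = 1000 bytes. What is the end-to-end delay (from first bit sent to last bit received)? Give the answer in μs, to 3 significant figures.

4410 μs

L = 10400 bits.
Transmission delays (L/R per hop): 69.3333, 4333.33 μs; sum = 4402.67 μs.
Propagation delays (d/s per hop): 0.927039, 4.1 μs; sum = 5.02704 μs.
End-to-end = 4410 μs.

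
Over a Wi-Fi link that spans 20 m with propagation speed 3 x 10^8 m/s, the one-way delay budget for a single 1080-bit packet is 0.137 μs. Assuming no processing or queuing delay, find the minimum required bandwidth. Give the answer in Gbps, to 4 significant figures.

Propagation delay = 20 / 300000000 = 0.0666667 μs.
Transmission budget = 0.137 − 0.0666667 = 0.0703333 μs.
R ≥ L / t_tx = 1080 bits / 7.03333e-08 s = 15.36 Gbps.

15.36 Gbps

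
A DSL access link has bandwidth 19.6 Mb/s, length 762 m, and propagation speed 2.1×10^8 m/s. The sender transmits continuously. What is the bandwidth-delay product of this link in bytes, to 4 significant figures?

Propagation delay = 762 / 210000000 = 3.62857e-06 s.
BDP = R × t_prop = 19600000 × 3.62857e-06 = 71.12 bits.
In bytes: 71.12/8 = 8.890 bytes.

8.890 bytes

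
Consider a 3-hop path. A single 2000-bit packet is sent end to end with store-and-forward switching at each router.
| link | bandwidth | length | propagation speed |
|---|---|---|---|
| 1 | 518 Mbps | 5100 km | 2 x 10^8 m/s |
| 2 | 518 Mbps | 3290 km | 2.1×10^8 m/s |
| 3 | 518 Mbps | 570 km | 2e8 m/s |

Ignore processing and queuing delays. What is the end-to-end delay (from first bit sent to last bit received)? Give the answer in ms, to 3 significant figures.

44.0 ms

Transmission delay per hop = L/R = 2000/518000000 = 0.003861 ms; 3 hops → 0.011583 ms.
Propagation delays (d/s per hop): 25.5, 15.6667, 2.85 ms; sum = 44.0167 ms.
End-to-end = 44.0 ms.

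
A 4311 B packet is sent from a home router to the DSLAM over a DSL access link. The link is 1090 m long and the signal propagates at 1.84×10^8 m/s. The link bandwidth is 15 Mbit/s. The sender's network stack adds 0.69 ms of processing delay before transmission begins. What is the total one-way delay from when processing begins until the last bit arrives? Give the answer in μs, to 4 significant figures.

L = 4311 × 8 = 34488 bits.
Transmission delay = L/R = 34488 / 15000000 = 2299.2 μs.
Propagation delay = d/s = 1090 m / 184000000 m/s = 5.92391 μs.
Plus processing delay 0.69 ms = 690 μs.
Total = 2995 μs.

2995 μs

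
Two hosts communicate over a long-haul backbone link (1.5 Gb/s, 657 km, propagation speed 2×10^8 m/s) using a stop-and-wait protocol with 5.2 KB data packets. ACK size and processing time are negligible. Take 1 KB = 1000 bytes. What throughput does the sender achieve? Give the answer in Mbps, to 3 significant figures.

6.31 Mbps

t_tx = L/R = 41600/1500000000 = 2.77333e-05 s.
t_prop = 657000/200000000 = 0.003285 s; RTT = 0.00657 s.
Cycle = t_tx + RTT = 0.00659773 s.
Throughput = L / cycle = 41600 / 0.00659773 = 6.31 Mbps.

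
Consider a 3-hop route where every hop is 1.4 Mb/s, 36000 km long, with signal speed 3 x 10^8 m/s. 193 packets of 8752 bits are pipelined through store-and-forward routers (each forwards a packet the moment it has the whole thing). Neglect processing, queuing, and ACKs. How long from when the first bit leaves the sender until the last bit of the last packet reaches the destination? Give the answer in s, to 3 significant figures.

Per-hop transmission t_tx = L/R = 8752/1400000 = 0.00625143 s.
Per-hop propagation t_prop = 36000000/300000000 = 0.12 s.
Pipeline fill: first packet needs 3·t_tx to clear all hops; remaining 192 packets each add one t_tx.
Total = (3+193-1)·t_tx + 3·t_prop = 195·0.00625143 + 3·0.12 = 1.58 s.

1.58 s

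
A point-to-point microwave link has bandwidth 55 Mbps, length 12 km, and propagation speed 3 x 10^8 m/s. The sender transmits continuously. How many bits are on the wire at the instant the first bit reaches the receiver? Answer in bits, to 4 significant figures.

Propagation delay = 12000 / 300000000 = 4e-05 s.
BDP = R × t_prop = 55000000 × 4e-05 = 2200 bits.

2200 bits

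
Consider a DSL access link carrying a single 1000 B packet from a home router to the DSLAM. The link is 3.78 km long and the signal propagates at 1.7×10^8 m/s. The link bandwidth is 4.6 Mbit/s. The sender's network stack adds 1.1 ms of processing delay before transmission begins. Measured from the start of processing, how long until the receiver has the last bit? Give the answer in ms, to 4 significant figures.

2.861 ms

L = 1000 × 8 = 8000 bits.
Transmission delay = L/R = 8000 / 4600000 = 1.73913 ms.
Propagation delay = d/s = 3780 m / 170000000 m/s = 0.0222353 ms.
Plus processing delay 1.1 ms = 1.1 ms.
Total = 2.861 ms.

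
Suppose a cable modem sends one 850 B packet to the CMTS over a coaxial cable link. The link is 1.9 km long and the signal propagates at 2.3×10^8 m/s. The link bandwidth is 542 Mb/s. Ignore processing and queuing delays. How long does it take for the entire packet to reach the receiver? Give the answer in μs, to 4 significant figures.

L = 850 × 8 = 6800 bits.
Transmission delay = L/R = 6800 / 542000000 = 12.5461 μs.
Propagation delay = d/s = 1900 m / 2.3e+08 m/s = 8.26087 μs.
Total = 20.81 μs.

20.81 μs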